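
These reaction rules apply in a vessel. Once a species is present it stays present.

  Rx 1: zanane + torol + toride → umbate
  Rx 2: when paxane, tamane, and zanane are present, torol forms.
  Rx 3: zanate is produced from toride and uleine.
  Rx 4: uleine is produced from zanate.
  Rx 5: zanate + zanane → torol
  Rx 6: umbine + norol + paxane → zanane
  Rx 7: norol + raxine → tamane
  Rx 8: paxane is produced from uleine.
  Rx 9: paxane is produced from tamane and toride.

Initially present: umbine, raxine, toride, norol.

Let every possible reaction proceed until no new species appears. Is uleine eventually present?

No

uleine would need zanate (Rx 4), but zanate never forms.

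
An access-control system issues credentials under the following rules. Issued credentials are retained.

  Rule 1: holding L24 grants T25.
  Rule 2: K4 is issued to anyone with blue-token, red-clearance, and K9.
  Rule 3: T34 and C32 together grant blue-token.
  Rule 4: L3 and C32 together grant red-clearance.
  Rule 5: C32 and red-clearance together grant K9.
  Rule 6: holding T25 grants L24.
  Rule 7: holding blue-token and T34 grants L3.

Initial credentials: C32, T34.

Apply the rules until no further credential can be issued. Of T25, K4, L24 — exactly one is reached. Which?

Holding T34 and C32 grants blue-token (Rule 3).
Holding blue-token and T34 grants L3 (Rule 7).
Holding L3 and C32 grants red-clearance (Rule 4).
Holding C32 and red-clearance grants K9 (Rule 5).
Holding blue-token, red-clearance, and K9 grants K4 (Rule 2).
L24 would need T25 (Rule 6), but T25 is never granted. T25 would need L24 (Rule 1), but L24 is never granted.

K4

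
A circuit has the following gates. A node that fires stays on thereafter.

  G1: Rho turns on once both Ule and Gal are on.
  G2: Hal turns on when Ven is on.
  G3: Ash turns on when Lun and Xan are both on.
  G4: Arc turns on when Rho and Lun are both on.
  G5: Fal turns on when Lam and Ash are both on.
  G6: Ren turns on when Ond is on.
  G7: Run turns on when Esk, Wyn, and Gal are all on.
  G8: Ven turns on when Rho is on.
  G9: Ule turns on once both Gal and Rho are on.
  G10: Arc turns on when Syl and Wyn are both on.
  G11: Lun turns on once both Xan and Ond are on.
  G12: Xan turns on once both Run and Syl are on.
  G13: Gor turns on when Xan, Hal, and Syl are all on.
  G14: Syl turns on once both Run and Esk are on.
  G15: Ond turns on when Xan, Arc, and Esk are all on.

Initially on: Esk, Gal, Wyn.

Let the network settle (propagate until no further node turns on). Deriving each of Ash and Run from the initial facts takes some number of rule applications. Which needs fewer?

Run

Run: Esk, Wyn, and Gal are on, so Run turns on (G7). [1 rule application]
Ash: G7: Esk, Wyn, and Gal on → Run on. Run and Esk are on, so Syl turns on (G14). Syl and Wyn are on, so Arc turns on (G10). G12: Run and Syl on → Xan on. Xan, Arc, and Esk are on, so Ond turns on (G15). Xan and Ond are on, so Lun turns on (G11). G3: Lun and Xan on → Ash on. [7 rule applications]
Run needs fewer.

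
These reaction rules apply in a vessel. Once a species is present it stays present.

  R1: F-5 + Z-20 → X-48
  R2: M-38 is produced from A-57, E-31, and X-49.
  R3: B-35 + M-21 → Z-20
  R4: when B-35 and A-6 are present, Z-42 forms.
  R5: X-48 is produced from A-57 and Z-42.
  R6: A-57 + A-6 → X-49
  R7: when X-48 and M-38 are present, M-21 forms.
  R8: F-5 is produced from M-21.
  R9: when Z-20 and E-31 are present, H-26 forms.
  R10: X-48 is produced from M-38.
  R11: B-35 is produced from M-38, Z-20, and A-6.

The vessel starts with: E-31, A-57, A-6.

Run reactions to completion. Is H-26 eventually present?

H-26 would need Z-20 and E-31 (R9), but Z-20 never forms.

No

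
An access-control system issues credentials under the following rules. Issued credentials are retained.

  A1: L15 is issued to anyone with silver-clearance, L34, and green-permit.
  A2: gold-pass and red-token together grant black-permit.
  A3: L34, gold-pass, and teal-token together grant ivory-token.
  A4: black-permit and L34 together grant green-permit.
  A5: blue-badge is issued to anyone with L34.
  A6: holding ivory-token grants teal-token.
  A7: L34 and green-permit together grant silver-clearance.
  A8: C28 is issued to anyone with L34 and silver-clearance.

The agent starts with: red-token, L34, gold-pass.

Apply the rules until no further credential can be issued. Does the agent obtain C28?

Holding gold-pass and red-token grants black-permit (A2).
Holding black-permit and L34 grants green-permit (A4).
Holding L34 and green-permit grants silver-clearance (A7).
Holding L34 and silver-clearance grants C28 (A8).

Yes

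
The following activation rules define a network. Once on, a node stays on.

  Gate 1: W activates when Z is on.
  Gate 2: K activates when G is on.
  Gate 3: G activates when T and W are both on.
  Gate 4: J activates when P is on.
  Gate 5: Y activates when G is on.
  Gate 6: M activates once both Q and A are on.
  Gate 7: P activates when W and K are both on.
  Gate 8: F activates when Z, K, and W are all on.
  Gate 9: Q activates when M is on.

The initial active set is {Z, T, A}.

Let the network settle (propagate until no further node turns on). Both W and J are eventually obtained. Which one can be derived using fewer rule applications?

W: Z is on, so W activates (Gate 1). [1 rule application]
J: Z is on, so W activates (Gate 1). T and W are on, so G activates (Gate 3). G is on, so K activates (Gate 2). W and K are on, so P activates (Gate 7). P is on, so J activates (Gate 4). [5 rule applications]
W needs fewer.

W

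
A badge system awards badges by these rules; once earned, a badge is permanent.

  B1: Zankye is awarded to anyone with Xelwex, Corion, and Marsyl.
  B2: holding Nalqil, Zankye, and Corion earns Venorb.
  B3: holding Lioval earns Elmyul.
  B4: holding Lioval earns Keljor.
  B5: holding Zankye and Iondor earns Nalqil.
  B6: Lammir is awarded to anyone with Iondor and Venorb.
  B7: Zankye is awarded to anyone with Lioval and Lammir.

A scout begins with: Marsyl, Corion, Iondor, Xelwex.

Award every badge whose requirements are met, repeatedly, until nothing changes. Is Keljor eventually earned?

Keljor would need Lioval (B4), but Lioval is never earned.

No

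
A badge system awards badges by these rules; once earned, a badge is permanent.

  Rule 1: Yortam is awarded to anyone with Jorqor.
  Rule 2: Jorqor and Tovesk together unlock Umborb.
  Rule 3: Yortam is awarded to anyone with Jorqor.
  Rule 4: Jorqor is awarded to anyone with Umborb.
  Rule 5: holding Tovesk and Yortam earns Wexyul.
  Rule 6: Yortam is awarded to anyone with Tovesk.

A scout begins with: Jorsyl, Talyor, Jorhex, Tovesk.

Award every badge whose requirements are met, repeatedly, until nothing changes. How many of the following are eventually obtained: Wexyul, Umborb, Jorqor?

With Tovesk, Yortam is earned (Rule 6).
With Tovesk and Yortam, Wexyul is earned (Rule 5).
Wexyul: reached.
Umborb would need Jorqor and Tovesk (Rule 2), but Jorqor is never earned.
Jorqor would need Umborb (Rule 4), but Umborb is never earned.
Reached: Wexyul — 1 of the 3.

1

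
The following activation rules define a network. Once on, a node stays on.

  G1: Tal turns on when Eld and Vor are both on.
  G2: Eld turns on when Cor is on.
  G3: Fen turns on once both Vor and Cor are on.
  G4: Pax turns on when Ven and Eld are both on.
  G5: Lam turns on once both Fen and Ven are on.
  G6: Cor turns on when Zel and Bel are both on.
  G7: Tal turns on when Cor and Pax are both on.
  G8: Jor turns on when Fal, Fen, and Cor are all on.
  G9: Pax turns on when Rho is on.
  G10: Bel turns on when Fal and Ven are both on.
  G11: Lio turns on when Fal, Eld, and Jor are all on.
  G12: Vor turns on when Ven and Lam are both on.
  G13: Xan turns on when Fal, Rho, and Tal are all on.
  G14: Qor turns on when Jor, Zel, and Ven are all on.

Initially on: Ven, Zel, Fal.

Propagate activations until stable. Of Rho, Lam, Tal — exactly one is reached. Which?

Tal

G10: Fal and Ven on → Bel on.
G6: Zel and Bel on → Cor on.
Cor is on, so Eld turns on (G2).
G4: Ven and Eld on → Pax on.
Cor and Pax are on, so Tal turns on (G7).
Lam would need Fen and Ven (G5), but Fen never turns on. No rule produces Rho, and it is not given.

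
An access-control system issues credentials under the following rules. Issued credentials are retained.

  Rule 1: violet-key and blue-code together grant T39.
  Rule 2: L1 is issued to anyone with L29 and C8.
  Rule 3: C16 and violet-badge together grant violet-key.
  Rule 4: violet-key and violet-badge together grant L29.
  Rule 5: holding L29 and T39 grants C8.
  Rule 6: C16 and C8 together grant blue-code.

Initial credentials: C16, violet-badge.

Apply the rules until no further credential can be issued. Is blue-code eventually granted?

blue-code would need C16 and C8 (Rule 6), but C8 is never granted.

No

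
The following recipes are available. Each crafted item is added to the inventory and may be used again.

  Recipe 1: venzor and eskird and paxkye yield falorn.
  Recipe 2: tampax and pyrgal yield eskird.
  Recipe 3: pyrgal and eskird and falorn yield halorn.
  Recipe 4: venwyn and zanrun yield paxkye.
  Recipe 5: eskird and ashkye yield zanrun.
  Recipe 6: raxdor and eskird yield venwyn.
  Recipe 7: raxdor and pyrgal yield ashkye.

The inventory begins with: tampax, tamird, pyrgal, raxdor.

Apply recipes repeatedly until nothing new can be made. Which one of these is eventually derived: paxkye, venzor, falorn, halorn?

Using Recipe 2, tampax and pyrgal make eskird.
raxdor and pyrgal → ashkye (Recipe 7).
Using Recipe 5, eskird and ashkye make zanrun.
Using Recipe 6, raxdor and eskird make venwyn.
Using Recipe 4, venwyn and zanrun make paxkye.
No rule produces venzor, and it is not given. halorn would need pyrgal, eskird, and falorn (Recipe 3), but falorn is never obtained. falorn would need venzor, eskird, and paxkye (Recipe 1), but venzor is never obtained.

paxkye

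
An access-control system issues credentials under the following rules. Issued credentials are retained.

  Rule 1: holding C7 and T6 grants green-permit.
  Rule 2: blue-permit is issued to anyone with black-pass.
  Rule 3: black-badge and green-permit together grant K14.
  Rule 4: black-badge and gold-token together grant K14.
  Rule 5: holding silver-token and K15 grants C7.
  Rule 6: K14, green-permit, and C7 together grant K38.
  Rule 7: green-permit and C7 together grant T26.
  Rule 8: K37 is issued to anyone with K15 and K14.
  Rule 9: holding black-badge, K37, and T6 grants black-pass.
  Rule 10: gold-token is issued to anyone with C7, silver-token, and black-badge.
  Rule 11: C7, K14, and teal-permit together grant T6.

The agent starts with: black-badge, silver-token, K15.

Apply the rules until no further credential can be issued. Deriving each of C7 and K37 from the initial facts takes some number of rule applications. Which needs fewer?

C7

C7: Holding silver-token and K15 grants C7 (Rule 5). [1 rule application]
K37: Holding silver-token and K15 grants C7 (Rule 5). Holding C7, silver-token, and black-badge grants gold-token (Rule 10). Holding black-badge and gold-token grants K14 (Rule 4). Holding K15 and K14 grants K37 (Rule 8). [4 rule applications]
C7 needs fewer.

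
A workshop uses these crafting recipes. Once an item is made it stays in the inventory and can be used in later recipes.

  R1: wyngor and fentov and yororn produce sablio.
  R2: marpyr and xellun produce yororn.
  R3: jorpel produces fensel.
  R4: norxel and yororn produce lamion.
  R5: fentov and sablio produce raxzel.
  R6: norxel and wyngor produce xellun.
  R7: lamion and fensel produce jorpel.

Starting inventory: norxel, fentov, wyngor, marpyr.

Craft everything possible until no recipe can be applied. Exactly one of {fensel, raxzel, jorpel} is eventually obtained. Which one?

raxzel

Using R6, norxel and wyngor make xellun.
Using R2, marpyr and xellun make yororn.
Using R1, wyngor, fentov, and yororn make sablio.
Using R5, fentov and sablio make raxzel.
fensel would need jorpel (R3), but jorpel is never obtained. jorpel would need lamion and fensel (R7), but fensel is never obtained.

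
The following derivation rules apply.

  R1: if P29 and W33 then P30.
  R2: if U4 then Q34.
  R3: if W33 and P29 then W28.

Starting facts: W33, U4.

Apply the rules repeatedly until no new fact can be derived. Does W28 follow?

W28 would need W33 and P29 (R3), but P29 is never established.

No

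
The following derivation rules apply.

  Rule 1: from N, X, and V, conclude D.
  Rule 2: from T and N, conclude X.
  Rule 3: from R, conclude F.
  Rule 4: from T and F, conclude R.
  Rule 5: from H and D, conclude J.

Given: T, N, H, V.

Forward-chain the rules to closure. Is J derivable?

Yes

T and N hold, so X follows (Rule 2).
N, X, and V hold, so D follows (Rule 1).
H and D hold, so J follows (Rule 5).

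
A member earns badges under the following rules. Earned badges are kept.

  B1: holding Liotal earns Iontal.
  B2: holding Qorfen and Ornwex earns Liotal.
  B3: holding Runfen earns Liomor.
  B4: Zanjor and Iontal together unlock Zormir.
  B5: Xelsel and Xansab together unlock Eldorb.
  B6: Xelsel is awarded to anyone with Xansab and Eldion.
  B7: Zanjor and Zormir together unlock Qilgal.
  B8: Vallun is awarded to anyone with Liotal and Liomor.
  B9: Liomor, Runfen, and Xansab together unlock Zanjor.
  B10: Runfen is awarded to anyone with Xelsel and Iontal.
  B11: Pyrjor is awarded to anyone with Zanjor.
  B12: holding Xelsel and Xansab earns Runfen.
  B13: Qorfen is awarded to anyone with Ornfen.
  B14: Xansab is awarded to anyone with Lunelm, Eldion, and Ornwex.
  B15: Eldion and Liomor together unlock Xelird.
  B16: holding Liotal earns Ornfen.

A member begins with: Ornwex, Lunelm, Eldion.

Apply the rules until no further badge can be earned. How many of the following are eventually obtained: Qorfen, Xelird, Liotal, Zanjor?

With Lunelm, Eldion, and Ornwex, Xansab is earned (B14).
With Xansab and Eldion, Xelsel is earned (B6).
With Xelsel and Xansab, Runfen is earned (B12).
With Runfen, Liomor is earned (B3).
With Eldion and Liomor, Xelird is earned (B15).
With Liomor, Runfen, and Xansab, Zanjor is earned (B9).
Qorfen would need Ornfen (B13), but Ornfen is never earned.
Xelird: reached.
Liotal would need Qorfen and Ornwex (B2), but Qorfen is never earned.
Zanjor: reached.
Reached: Xelird and Zanjor — 2 of the 4.

2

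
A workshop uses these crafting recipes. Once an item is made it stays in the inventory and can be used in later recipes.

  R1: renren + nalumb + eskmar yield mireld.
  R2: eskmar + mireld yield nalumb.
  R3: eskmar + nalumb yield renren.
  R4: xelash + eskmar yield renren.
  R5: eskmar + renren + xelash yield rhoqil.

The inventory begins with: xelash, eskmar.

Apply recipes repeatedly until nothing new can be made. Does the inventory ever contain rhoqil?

Yes

xelash + eskmar → renren (R4).
Using R5, eskmar, renren, and xelash make rhoqil.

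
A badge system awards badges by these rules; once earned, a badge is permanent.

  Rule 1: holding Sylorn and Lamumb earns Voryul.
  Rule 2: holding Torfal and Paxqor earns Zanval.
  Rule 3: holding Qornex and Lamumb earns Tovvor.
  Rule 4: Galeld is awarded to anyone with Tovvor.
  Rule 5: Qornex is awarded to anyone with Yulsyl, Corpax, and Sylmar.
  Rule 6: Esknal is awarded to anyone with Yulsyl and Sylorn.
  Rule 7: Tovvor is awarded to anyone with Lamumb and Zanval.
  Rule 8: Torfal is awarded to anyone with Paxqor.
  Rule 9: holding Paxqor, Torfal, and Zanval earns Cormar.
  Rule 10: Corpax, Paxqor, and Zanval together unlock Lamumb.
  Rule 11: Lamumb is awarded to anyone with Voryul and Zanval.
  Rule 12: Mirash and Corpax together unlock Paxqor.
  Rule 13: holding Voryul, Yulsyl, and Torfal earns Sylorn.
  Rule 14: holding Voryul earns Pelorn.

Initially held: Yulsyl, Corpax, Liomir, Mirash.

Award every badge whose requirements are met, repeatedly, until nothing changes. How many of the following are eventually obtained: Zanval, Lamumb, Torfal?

3

With Mirash and Corpax, Paxqor is earned (Rule 12).
With Paxqor, Torfal is earned (Rule 8).
With Torfal and Paxqor, Zanval is earned (Rule 2).
With Corpax, Paxqor, and Zanval, Lamumb is earned (Rule 10).
Zanval: reached.
Lamumb: reached.
Torfal: reached.
All 3 are reached.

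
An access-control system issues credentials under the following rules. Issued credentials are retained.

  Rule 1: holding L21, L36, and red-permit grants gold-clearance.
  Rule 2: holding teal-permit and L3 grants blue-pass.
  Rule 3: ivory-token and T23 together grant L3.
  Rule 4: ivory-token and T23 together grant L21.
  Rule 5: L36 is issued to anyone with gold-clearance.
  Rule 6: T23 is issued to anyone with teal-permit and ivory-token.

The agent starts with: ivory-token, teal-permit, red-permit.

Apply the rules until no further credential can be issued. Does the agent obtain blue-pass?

Yes

Holding teal-permit and ivory-token grants T23 (Rule 6).
Holding ivory-token and T23 grants L3 (Rule 3).
Holding teal-permit and L3 grants blue-pass (Rule 2).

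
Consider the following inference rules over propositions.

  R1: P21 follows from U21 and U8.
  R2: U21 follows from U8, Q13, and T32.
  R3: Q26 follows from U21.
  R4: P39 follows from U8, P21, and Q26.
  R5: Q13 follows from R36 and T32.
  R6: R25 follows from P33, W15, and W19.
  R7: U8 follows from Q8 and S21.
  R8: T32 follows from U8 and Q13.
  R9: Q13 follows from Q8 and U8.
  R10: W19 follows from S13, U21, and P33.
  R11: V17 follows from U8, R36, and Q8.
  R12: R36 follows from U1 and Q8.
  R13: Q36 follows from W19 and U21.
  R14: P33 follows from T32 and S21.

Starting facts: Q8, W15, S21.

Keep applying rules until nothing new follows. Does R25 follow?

No

R25 would need P33, W15, and W19 (R6), but W19 is never established.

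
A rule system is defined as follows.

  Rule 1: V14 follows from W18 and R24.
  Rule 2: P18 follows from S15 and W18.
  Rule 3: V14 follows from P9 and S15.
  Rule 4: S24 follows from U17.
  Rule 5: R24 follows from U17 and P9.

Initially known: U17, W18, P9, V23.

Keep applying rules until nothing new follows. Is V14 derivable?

Yes

From U17 and P9, Rule 5 gives R24.
W18 and R24 hold, so V14 follows (Rule 1).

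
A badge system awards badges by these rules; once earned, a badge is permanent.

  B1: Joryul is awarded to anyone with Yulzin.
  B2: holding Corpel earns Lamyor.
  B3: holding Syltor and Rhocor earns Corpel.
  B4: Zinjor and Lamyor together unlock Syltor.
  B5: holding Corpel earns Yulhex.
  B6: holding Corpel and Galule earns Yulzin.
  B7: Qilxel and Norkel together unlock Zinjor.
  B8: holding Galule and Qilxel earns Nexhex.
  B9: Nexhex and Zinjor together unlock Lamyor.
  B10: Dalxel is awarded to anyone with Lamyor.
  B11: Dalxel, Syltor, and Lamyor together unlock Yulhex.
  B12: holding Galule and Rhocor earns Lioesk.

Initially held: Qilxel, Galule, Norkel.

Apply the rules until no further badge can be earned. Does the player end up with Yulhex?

With Qilxel and Norkel, Zinjor is earned (B7).
With Galule and Qilxel, Nexhex is earned (B8).
With Nexhex and Zinjor, Lamyor is earned (B9).
With Lamyor, Dalxel is earned (B10).
With Zinjor and Lamyor, Syltor is earned (B4).
With Dalxel, Syltor, and Lamyor, Yulhex is earned (B11).

Yes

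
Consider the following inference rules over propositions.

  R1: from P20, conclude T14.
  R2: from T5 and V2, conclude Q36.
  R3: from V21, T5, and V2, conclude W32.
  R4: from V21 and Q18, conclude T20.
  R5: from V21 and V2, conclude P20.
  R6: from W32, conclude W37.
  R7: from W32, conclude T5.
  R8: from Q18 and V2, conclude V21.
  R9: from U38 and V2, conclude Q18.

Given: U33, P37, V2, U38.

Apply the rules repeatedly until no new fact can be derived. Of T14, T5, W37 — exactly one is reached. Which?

U38 and V2 hold, so Q18 follows (R9).
From Q18 and V2, R8 gives V21.
From V21 and V2, R5 gives P20.
P20 holds, so T14 follows (R1).
W37 would need W32 (R6), but W32 is never established. T5 would need W32 (R7), but W32 is never established.

T14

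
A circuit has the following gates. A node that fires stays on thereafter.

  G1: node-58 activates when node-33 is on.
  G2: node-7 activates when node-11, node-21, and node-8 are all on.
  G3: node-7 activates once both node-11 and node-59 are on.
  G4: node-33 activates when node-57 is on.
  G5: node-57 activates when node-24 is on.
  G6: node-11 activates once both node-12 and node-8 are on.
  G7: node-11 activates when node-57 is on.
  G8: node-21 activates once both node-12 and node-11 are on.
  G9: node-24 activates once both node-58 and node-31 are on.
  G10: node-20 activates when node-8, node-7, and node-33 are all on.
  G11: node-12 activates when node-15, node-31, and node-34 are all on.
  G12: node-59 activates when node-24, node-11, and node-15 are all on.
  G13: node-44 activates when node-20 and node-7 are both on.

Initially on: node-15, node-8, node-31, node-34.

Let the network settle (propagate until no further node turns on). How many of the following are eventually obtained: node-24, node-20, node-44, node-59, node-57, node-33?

node-24 would need node-58 and node-31 (G9), but node-58 never turns on.
node-20 would need node-8, node-7, and node-33 (G10), but node-33 never turns on.
node-44 would need node-20 and node-7 (G13), but node-20 never turns on.
node-59 would need node-24, node-11, and node-15 (G12), but node-24 never turns on.
node-57 would need node-24 (G5), but node-24 never turns on.
node-33 would need node-57 (G4), but node-57 never turns on.
None of the 6 are reached.

0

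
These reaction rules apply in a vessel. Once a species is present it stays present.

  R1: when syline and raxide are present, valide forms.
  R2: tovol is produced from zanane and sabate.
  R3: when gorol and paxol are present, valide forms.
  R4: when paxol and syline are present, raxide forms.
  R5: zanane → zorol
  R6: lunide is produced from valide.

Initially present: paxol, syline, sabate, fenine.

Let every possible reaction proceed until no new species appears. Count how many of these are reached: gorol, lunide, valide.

2

paxol and syline present → raxide forms (R4).
syline and raxide present → valide forms (R1).
valide present → lunide forms (R6).
No rule produces gorol, and it is not given.
lunide: reached.
valide: reached.
Reached: lunide and valide — 2 of the 3.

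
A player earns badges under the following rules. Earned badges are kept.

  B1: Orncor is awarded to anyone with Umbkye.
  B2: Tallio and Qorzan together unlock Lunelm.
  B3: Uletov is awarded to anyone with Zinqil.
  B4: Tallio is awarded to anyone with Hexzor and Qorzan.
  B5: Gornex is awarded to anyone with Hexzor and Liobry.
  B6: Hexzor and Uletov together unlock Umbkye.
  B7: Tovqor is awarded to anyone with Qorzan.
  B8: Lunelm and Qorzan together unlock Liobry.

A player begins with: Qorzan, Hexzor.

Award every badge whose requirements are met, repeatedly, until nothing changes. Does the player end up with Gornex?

With Hexzor and Qorzan, Tallio is earned (B4).
With Tallio and Qorzan, Lunelm is earned (B2).
With Lunelm and Qorzan, Liobry is earned (B8).
With Hexzor and Liobry, Gornex is earned (B5).

Yes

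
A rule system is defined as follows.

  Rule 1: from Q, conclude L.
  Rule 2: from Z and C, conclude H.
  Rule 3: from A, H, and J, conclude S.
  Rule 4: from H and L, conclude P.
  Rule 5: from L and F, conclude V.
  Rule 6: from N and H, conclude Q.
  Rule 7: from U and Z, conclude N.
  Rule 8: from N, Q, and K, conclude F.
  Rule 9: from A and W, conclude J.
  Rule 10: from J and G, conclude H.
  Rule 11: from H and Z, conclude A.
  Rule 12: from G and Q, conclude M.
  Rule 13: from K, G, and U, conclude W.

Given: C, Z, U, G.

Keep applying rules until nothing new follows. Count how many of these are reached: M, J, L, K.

2

U and Z hold, so N follows (Rule 7).
From Z and C, Rule 2 gives H.
N and H hold, so Q follows (Rule 6).
Q holds, so L follows (Rule 1).
From G and Q, Rule 12 gives M.
M: reached.
J would need A and W (Rule 9), but W is never established.
L: reached.
No rule produces K, and it is not given.
Reached: M and L — 2 of the 4.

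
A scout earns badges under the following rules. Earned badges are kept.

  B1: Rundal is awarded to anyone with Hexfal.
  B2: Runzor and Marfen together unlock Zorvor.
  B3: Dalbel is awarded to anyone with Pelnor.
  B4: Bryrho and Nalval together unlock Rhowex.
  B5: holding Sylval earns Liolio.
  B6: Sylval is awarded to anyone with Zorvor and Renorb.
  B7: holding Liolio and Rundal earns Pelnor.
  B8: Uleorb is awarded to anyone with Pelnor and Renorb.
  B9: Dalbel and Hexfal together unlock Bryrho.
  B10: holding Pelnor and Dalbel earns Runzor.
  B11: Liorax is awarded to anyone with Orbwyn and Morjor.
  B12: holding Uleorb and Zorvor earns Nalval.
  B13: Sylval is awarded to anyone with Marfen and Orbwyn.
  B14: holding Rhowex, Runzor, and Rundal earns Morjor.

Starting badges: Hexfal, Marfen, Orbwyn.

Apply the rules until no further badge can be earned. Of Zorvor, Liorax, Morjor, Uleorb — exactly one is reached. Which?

Zorvor

With Marfen and Orbwyn, Sylval is earned (B13).
With Hexfal, Rundal is earned (B1).
With Sylval, Liolio is earned (B5).
With Liolio and Rundal, Pelnor is earned (B7).
With Pelnor, Dalbel is earned (B3).
With Pelnor and Dalbel, Runzor is earned (B10).
With Runzor and Marfen, Zorvor is earned (B2).
Uleorb would need Pelnor and Renorb (B8), but Renorb is never earned. Liorax would need Orbwyn and Morjor (B11), but Morjor is never earned. Morjor would need Rhowex, Runzor, and Rundal (B14), but Rhowex is never earned.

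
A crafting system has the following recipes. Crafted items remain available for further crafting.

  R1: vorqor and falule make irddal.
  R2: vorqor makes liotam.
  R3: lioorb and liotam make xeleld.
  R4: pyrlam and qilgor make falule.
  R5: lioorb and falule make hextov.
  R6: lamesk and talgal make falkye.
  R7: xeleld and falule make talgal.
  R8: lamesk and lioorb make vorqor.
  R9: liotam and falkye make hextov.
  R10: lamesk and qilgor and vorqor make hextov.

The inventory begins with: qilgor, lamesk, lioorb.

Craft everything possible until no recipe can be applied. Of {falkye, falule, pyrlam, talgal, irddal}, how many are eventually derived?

0

falkye would need lamesk and talgal (R6), but talgal is never obtained.
falule would need pyrlam and qilgor (R4), but pyrlam is never obtained.
No rule produces pyrlam, and it is not given.
talgal would need xeleld and falule (R7), but falule is never obtained.
irddal would need vorqor and falule (R1), but falule is never obtained.
None of the 5 are reached.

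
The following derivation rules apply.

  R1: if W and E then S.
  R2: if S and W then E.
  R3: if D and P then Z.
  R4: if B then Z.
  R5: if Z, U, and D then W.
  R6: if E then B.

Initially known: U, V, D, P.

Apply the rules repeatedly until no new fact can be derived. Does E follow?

No

E would need S and W (R2), but S is never established.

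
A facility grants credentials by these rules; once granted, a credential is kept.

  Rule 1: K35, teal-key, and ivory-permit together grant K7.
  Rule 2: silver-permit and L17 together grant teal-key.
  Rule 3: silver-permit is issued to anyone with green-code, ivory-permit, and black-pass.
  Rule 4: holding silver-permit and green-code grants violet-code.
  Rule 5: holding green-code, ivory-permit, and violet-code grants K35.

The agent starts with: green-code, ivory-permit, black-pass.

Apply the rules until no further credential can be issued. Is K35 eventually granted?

Holding green-code, ivory-permit, and black-pass grants silver-permit (Rule 3).
Holding silver-permit and green-code grants violet-code (Rule 4).
Holding green-code, ivory-permit, and violet-code grants K35 (Rule 5).

Yes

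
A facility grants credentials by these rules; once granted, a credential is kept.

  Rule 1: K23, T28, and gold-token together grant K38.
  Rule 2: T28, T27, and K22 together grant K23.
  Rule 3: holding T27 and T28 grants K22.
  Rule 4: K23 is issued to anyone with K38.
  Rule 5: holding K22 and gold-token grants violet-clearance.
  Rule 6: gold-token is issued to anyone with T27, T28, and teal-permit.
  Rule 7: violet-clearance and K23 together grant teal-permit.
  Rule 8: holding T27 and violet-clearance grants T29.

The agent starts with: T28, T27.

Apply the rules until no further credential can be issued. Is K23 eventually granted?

Yes

Holding T27 and T28 grants K22 (Rule 3).
Holding T28, T27, and K22 grants K23 (Rule 2).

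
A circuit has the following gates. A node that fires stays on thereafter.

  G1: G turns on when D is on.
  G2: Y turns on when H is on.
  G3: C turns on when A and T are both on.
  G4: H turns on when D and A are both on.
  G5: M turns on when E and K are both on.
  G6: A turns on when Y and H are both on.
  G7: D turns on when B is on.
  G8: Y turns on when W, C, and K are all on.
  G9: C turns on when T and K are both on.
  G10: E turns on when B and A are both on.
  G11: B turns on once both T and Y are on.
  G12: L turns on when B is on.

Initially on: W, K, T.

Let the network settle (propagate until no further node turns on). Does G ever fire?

T and K are on, so C turns on (G9).
G8: W, C, and K on → Y on.
T and Y are on, so B turns on (G11).
G7: B on → D on.
G1: D on → G on.

Yes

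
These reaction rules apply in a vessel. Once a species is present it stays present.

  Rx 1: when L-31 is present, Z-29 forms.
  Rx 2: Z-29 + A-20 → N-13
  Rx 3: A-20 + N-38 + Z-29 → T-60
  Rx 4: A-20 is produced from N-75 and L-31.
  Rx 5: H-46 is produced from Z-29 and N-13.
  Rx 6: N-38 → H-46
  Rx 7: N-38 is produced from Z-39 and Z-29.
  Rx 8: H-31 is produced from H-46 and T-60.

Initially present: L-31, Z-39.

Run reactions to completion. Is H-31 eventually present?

H-31 would need H-46 and T-60 (Rx 8), but T-60 never forms.

No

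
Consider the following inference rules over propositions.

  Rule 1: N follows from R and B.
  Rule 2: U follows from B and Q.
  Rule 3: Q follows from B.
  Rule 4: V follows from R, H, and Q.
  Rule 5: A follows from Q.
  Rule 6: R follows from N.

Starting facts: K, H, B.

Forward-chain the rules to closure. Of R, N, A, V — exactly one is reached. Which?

From B, Rule 3 gives Q.
From Q, Rule 5 gives A.
R would need N (Rule 6), but N is never established. V would need R, H, and Q (Rule 4), but R is never established. N would need R and B (Rule 1), but R is never established.

A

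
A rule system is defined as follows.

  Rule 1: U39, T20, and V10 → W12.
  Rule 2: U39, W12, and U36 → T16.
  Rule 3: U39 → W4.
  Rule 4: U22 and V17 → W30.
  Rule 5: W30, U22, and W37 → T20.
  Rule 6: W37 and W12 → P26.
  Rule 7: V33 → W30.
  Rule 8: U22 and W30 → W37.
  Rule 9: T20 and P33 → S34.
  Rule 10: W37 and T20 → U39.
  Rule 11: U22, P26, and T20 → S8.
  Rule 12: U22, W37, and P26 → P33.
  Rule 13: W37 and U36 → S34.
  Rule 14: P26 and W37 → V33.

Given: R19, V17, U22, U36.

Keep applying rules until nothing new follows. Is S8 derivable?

S8 would need U22, P26, and T20 (Rule 11), but P26 is never established.

No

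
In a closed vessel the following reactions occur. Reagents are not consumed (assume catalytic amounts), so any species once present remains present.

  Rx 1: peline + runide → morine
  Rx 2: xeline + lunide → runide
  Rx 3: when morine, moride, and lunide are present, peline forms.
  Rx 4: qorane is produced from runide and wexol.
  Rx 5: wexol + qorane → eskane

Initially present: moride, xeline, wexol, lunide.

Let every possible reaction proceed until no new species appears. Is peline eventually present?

No

peline would need morine, moride, and lunide (Rx 3), but morine never forms.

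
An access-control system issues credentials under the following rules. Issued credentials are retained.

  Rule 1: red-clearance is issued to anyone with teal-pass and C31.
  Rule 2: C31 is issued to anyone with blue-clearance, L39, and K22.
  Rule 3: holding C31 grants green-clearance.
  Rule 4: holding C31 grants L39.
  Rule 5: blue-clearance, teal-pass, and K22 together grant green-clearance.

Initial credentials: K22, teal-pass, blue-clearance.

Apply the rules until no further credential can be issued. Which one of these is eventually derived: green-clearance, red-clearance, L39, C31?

green-clearance

Holding blue-clearance, teal-pass, and K22 grants green-clearance (Rule 5).
C31 would need blue-clearance, L39, and K22 (Rule 2), but L39 is never granted. L39 would need C31 (Rule 4), but C31 is never granted. red-clearance would need teal-pass and C31 (Rule 1), but C31 is never granted.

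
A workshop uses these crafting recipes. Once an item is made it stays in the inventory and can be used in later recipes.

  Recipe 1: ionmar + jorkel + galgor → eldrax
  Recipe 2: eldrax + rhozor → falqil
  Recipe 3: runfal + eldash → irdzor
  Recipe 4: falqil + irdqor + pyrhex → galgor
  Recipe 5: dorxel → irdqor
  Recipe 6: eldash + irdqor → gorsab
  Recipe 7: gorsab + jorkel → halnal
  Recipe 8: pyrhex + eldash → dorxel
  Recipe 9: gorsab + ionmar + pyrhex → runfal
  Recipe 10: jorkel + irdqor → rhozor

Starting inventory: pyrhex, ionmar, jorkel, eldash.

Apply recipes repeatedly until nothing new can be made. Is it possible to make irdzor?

Yes

Using Recipe 8, pyrhex and eldash make dorxel.
dorxel → irdqor (Recipe 5).
eldash + irdqor → gorsab (Recipe 6).
gorsab + ionmar + pyrhex → runfal (Recipe 9).
runfal + eldash → irdzor (Recipe 3).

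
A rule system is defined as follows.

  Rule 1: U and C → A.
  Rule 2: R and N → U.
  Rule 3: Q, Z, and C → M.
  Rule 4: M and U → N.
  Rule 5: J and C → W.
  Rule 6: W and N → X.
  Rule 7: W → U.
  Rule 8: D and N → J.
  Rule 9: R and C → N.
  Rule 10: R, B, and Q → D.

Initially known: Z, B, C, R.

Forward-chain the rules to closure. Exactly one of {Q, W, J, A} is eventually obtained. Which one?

From R and C, Rule 9 gives N.
R and N hold, so U follows (Rule 2).
From U and C, Rule 1 gives A.
W would need J and C (Rule 5), but J is never established. J would need D and N (Rule 8), but D is never established. No rule produces Q, and it is not given.

A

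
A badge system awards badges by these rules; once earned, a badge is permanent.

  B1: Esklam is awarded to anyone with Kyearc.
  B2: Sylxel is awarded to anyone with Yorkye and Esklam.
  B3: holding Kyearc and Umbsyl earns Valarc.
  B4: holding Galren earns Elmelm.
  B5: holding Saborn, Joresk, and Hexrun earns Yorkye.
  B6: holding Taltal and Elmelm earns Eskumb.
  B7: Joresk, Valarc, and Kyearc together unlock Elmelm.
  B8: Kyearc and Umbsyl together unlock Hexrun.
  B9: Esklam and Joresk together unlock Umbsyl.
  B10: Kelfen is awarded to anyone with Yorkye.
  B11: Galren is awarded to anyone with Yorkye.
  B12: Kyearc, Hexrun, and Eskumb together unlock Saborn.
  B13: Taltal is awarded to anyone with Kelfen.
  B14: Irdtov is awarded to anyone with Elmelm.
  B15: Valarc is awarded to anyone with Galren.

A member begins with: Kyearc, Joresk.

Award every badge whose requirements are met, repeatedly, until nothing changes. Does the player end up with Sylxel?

No

Sylxel would need Yorkye and Esklam (B2), but Yorkye is never earned.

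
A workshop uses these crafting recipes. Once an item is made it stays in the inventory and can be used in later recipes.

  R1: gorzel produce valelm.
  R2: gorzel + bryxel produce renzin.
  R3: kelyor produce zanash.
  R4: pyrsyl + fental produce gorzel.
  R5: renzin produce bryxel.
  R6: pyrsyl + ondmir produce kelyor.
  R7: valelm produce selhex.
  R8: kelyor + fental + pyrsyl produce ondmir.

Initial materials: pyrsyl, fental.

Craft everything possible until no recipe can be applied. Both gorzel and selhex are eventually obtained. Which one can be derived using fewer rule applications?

gorzel

gorzel: Using R4, pyrsyl and fental make gorzel. [1 rule application]
selhex: pyrsyl + fental → gorzel (R4). Using R1, gorzel makes valelm. Using R7, valelm makes selhex. [3 rule applications]
gorzel needs fewer.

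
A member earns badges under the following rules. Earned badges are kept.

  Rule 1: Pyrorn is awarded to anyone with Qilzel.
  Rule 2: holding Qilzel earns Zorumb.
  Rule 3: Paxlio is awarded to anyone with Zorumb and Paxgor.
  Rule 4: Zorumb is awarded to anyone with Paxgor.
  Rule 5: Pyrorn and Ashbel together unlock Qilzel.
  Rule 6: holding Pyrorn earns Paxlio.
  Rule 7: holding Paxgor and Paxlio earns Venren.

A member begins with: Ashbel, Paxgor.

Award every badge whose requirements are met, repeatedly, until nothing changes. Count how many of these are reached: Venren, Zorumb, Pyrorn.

With Paxgor, Zorumb is earned (Rule 4).
With Zorumb and Paxgor, Paxlio is earned (Rule 3).
With Paxgor and Paxlio, Venren is earned (Rule 7).
Venren: reached.
Zorumb: reached.
Pyrorn would need Qilzel (Rule 1), but Qilzel is never earned.
Reached: Venren and Zorumb — 2 of the 3.

2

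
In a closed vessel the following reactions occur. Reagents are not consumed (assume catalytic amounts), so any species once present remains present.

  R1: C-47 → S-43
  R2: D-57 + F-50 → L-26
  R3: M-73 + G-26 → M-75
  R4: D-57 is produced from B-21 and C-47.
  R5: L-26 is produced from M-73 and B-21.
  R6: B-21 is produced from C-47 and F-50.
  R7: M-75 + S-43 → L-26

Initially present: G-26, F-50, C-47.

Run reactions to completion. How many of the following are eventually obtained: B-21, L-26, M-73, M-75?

C-47 and F-50 present → B-21 forms (R6).
B-21 and C-47 present → D-57 forms (R4).
D-57 and F-50 present → L-26 forms (R2).
B-21: reached.
L-26: reached.
No rule produces M-73, and it is not given.
M-75 would need M-73 and G-26 (R3), but M-73 never forms.
Reached: B-21 and L-26 — 2 of the 4.

2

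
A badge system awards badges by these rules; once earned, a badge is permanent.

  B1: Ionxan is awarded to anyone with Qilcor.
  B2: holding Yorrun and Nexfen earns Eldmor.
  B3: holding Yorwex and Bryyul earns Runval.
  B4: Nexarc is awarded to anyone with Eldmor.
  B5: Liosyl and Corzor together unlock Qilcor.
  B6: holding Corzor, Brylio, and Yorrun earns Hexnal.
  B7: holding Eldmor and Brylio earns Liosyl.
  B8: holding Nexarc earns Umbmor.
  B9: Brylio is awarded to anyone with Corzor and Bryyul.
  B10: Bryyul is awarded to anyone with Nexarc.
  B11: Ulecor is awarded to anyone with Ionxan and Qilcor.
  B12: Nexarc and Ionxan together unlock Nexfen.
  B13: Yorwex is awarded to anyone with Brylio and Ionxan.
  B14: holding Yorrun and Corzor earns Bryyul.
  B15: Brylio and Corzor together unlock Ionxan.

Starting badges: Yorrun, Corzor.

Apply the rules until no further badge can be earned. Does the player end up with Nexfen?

No

Nexfen would need Nexarc and Ionxan (B12), but Nexarc is never earned.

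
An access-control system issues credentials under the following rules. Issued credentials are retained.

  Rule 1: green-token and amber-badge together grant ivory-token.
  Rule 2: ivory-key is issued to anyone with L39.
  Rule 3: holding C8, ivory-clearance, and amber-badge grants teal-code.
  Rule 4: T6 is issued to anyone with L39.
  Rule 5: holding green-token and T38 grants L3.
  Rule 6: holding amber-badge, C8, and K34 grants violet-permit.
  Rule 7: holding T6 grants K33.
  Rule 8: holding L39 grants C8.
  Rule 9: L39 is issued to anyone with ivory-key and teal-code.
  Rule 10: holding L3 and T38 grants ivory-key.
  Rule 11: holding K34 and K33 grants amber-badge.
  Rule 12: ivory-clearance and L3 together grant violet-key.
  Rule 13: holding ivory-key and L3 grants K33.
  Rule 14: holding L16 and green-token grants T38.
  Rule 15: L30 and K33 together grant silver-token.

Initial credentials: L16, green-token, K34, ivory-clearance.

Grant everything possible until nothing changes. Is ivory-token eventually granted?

Yes

Holding L16 and green-token grants T38 (Rule 14).
Holding green-token and T38 grants L3 (Rule 5).
Holding L3 and T38 grants ivory-key (Rule 10).
Holding ivory-key and L3 grants K33 (Rule 13).
Holding K34 and K33 grants amber-badge (Rule 11).
Holding green-token and amber-badge grants ivory-token (Rule 1).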